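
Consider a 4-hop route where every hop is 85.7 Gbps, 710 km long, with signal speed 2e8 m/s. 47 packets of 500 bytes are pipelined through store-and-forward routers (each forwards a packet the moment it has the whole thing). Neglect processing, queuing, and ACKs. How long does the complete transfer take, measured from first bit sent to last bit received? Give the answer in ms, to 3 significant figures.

14.2 ms

Per-hop transmission t_tx = L/R = 4000/85700000000 = 4.66744e-05 ms.
Per-hop propagation t_prop = 710000/200000000 = 3.55 ms.
Pipeline fill: first packet needs 4·t_tx to clear all hops; remaining 46 packets each add one t_tx.
Total = (4+47-1)·t_tx + 4·t_prop = 50·4.66744e-05 + 4·3.55 = 14.2 ms.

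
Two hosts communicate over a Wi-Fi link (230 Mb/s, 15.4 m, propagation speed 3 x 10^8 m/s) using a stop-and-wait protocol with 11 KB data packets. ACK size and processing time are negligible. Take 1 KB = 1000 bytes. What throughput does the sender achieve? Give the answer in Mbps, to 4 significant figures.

229.9 Mbps

t_tx = L/R = 88000/230000000 = 0.000382609 s.
t_prop = 15.4/300000000 = 5.13333e-08 s; RTT = 1.02667e-07 s.
Cycle = t_tx + RTT = 0.000382711 s.
Throughput = L / cycle = 88000 / 0.000382711 = 229.9 Mbps.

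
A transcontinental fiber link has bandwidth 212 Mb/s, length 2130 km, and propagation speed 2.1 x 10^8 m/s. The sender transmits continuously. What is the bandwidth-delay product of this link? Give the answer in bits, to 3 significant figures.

Propagation delay = 2130000 / 210000000 = 0.0101429 s.
BDP = R × t_prop = 212000000 × 0.0101429 = 2150290 bits.

2150000 bits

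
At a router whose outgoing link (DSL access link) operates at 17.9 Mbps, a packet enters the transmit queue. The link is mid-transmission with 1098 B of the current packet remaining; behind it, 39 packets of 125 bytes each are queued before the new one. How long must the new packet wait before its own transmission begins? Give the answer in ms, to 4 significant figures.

Each queued packet: L/R = 1000/17900000 = 0.0558659 ms.
39 queued → 2.17877 ms.
Plus remaining 8784 bits of current packet: 0.490726 ms.
Queuing delay = 2.669 ms.

2.669 ms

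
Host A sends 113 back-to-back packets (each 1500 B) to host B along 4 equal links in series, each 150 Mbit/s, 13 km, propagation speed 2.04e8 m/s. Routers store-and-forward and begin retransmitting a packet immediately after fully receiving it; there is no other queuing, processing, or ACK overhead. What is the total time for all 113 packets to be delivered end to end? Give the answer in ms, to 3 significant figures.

9.53 ms

Per-hop transmission t_tx = L/R = 12000/150000000 = 0.08 ms.
Per-hop propagation t_prop = 13000/204000000 = 0.0637255 ms.
Pipeline fill: first packet needs 4·t_tx to clear all hops; remaining 112 packets each add one t_tx.
Total = (4+113-1)·t_tx + 4·t_prop = 116·0.08 + 4·0.0637255 = 9.53 ms.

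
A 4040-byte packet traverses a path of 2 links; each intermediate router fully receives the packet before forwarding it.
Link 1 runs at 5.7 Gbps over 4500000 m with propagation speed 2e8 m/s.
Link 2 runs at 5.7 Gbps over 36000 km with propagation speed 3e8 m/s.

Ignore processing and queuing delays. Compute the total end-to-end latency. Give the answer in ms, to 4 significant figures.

L = 4040 × 8 = 32320 bits.
Transmission delay per hop = L/R = 32320/5700000000 = 0.00567018 ms; 2 hops → 0.0113404 ms.
Propagation delays (d/s per hop): 22.5, 120 ms; sum = 142.5 ms.
End-to-end = 142.5 ms.

142.5 ms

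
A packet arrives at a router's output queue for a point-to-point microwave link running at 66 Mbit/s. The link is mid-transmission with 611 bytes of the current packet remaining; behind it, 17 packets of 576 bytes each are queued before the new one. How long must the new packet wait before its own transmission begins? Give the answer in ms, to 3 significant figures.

Each queued packet: L/R = 4608/66000000 = 0.0698182 ms.
17 queued → 1.18691 ms.
Plus remaining 4888 bits of current packet: 0.0740606 ms.
Queuing delay = 1.26 ms.

1.26 ms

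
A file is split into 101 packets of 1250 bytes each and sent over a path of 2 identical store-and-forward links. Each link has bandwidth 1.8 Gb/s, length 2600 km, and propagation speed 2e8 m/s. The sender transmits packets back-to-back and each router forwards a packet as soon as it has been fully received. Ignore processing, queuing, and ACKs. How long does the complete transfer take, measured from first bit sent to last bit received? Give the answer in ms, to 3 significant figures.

Per-hop transmission t_tx = L/R = 10000/1800000000 = 0.00555556 ms.
Per-hop propagation t_prop = 2600000/200000000 = 13 ms.
Pipeline fill: first packet needs 2·t_tx to clear all hops; remaining 100 packets each add one t_tx.
Total = (2+101-1)·t_tx + 2·t_prop = 102·0.00555556 + 2·13 = 26.6 ms.

26.6 ms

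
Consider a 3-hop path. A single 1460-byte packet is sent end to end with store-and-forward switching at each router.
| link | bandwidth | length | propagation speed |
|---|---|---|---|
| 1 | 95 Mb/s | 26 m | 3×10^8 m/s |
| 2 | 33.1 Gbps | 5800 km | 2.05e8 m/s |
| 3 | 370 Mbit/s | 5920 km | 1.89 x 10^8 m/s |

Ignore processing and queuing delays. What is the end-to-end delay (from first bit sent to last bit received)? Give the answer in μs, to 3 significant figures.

L = 1460 × 8 = 11680 bits.
Transmission delays (L/R per hop): 122.947, 0.35287, 31.5676 μs; sum = 154.868 μs.
Propagation delays (d/s per hop): 0.0866667, 28292.7, 31322.8 μs; sum = 59615.5 μs.
End-to-end = 59800 μs.

59800 μs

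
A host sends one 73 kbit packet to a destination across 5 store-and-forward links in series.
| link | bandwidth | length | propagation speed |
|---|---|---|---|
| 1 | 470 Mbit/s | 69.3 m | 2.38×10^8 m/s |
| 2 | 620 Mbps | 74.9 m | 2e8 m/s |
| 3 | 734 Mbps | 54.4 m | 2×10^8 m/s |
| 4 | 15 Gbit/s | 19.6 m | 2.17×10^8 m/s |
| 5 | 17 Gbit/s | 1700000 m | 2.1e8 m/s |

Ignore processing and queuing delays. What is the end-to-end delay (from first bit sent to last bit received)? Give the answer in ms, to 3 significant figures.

L = 73000 bits.
Transmission delays (L/R per hop): 0.155319, 0.117742, 0.099455, 0.00486667, 0.00429412 ms; sum = 0.381677 ms.
Propagation delays (d/s per hop): 0.000291176, 0.0003745, 0.000272, 9.03226e-05, 8.09524 ms; sum = 8.09627 ms.
End-to-end = 8.48 ms.

8.48 ms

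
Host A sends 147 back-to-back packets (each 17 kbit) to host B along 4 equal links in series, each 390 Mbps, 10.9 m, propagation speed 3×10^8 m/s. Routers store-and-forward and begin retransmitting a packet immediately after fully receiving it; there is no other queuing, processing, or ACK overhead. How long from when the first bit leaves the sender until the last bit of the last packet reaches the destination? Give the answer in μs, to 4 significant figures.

6539 μs

Per-hop transmission t_tx = L/R = 17000/390000000 = 43.5897 μs.
Per-hop propagation t_prop = 10.9/300000000 = 0.0363333 μs.
Pipeline fill: first packet needs 4·t_tx to clear all hops; remaining 146 packets each add one t_tx.
Total = (4+147-1)·t_tx + 4·t_prop = 150·43.5897 + 4·0.0363333 = 6539 μs.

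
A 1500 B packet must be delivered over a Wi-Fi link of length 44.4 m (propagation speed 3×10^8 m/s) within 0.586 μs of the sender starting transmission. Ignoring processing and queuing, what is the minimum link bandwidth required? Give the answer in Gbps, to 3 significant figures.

27.4 Gbps

L = 12000 bits.
Propagation delay = 44.4 / 300000000 = 0.148 μs.
Transmission budget = 0.586 − 0.148 = 0.438 μs.
R ≥ L / t_tx = 12000 bits / 4.38e-07 s = 27.4 Gbps.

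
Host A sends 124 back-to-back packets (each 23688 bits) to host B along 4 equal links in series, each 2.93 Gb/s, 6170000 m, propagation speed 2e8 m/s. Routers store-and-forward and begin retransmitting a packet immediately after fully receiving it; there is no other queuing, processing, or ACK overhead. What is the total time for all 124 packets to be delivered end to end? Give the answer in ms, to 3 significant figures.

Per-hop transmission t_tx = L/R = 23688/2930000000 = 0.00808464 ms.
Per-hop propagation t_prop = 6170000/200000000 = 30.85 ms.
Pipeline fill: first packet needs 4·t_tx to clear all hops; remaining 123 packets each add one t_tx.
Total = (4+124-1)·t_tx + 4·t_prop = 127·0.00808464 + 4·30.85 = 124 ms.

124 ms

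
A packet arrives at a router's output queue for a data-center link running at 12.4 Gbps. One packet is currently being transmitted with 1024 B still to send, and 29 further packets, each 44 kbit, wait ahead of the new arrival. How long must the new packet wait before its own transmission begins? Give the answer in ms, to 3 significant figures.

0.104 ms

Each queued packet: L/R = 44000/12400000000 = 0.00354839 ms.
29 queued → 0.102903 ms.
Plus remaining 8192 bits of current packet: 0.000660645 ms.
Queuing delay = 0.104 ms.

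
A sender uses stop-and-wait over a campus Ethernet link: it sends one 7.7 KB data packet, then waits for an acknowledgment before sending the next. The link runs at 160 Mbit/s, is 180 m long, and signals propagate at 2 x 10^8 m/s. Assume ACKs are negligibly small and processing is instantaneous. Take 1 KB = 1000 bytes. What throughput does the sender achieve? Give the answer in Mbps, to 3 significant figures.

t_tx = L/R = 61600/160000000 = 0.000385 s.
t_prop = 180/200000000 = 9e-07 s; RTT = 1.8e-06 s.
Cycle = t_tx + RTT = 0.0003868 s.
Throughput = L / cycle = 61600 / 0.0003868 = 159 Mbps.

159 Mbps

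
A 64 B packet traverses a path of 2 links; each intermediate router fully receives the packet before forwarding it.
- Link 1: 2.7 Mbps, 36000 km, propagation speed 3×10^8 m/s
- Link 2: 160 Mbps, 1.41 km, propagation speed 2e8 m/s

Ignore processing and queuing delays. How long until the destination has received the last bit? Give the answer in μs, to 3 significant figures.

L = 64 × 8 = 512 bits.
Transmission delays (L/R per hop): 189.63, 3.2 μs; sum = 192.83 μs.
Propagation delays (d/s per hop): 120000, 7.05 μs; sum = 120007 μs.
End-to-end = 120000 μs.

120000 μs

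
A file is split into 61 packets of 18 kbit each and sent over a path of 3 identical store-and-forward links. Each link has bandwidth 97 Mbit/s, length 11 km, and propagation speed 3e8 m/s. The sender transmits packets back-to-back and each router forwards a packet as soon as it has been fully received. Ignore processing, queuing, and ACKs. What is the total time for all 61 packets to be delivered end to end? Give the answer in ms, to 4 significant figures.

11.80 ms

Per-hop transmission t_tx = L/R = 18000/97000000 = 0.185567 ms.
Per-hop propagation t_prop = 11000/300000000 = 0.0366667 ms.
Pipeline fill: first packet needs 3·t_tx to clear all hops; remaining 60 packets each add one t_tx.
Total = (3+61-1)·t_tx + 3·t_prop = 63·0.185567 + 3·0.0366667 = 11.80 ms.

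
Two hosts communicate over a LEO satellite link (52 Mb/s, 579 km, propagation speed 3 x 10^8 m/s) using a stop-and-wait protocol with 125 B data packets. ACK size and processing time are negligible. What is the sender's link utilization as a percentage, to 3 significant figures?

t_tx = L/R = 1000/52000000 = 1.92308e-05 s.
t_prop = 579000/300000000 = 0.00193 s; RTT = 0.00386 s.
Cycle = t_tx + RTT = 0.00387923 s.
Utilization = t_tx / cycle = 1.92308e-05/0.00387923 = 0.496 %.

0.496 %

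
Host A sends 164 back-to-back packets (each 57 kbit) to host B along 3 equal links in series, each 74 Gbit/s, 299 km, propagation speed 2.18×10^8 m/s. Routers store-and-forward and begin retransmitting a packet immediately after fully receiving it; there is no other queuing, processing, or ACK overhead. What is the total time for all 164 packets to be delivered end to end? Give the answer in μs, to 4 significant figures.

Per-hop transmission t_tx = L/R = 57000/74000000000 = 0.77027 μs.
Per-hop propagation t_prop = 299000/2.18e+08 = 1371.56 μs.
Pipeline fill: first packet needs 3·t_tx to clear all hops; remaining 163 packets each add one t_tx.
Total = (3+164-1)·t_tx + 3·t_prop = 166·0.77027 + 3·1371.56 = 4243 μs.

4243 μs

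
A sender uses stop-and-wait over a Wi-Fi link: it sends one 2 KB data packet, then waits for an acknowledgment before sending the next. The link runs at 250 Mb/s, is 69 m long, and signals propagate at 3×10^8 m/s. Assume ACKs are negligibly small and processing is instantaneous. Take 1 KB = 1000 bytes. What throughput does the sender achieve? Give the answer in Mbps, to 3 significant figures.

t_tx = L/R = 16000/250000000 = 6.4e-05 s.
t_prop = 69/300000000 = 2.3e-07 s; RTT = 4.6e-07 s.
Cycle = t_tx + RTT = 6.446e-05 s.
Throughput = L / cycle = 16000 / 6.446e-05 = 248 Mbps.

248 Mbps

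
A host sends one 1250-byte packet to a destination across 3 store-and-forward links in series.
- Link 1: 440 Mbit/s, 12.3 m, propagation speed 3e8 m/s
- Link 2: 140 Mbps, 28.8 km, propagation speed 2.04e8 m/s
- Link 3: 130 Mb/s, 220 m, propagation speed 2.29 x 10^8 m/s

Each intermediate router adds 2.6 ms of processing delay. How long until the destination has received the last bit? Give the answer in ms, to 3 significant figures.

L = 1250 × 8 = 10000 bits.
Transmission delays (L/R per hop): 0.0227273, 0.0714286, 0.0769231 ms; sum = 0.171079 ms.
Propagation delays (d/s per hop): 4.1e-05, 0.141176, 0.000960699 ms; sum = 0.142178 ms.
Processing at 2 router(s): 2 × 2.6 ms = 5.2 ms.
End-to-end = 5.51 ms.

5.51 ms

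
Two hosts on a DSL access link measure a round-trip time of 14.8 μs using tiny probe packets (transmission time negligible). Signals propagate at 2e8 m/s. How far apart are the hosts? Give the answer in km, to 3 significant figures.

One-way propagation = RTT/2 = 7.4 μs.
d = s × t = 200000000 × 7.4e-06 = 1.48 km.

1.48 km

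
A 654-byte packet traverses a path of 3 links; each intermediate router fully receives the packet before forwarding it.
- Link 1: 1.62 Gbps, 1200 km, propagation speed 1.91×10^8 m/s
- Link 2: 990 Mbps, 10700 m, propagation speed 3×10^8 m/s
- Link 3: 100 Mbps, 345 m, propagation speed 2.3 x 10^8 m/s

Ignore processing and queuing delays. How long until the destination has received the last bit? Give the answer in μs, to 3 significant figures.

6380 μs

L = 654 × 8 = 5232 bits.
Transmission delays (L/R per hop): 3.22963, 5.28485, 52.32 μs; sum = 60.8345 μs.
Propagation delays (d/s per hop): 6282.72, 35.6667, 1.5 μs; sum = 6319.89 μs.
End-to-end = 6380 μs.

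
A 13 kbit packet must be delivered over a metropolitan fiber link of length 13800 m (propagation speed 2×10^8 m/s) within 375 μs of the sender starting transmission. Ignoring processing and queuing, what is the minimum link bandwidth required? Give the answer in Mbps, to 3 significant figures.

Propagation delay = 13800 / 200000000 = 69 μs.
Transmission budget = 375 − 69 = 306 μs.
R ≥ L / t_tx = 13000 bits / 0.000306 s = 42.5 Mbps.

42.5 Mbps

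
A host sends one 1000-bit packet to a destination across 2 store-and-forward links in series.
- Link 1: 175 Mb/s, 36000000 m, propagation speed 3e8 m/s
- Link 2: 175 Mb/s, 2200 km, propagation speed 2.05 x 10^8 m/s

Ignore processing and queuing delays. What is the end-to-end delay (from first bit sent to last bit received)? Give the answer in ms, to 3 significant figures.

Transmission delay per hop = L/R = 1000/175000000 = 0.00571429 ms; 2 hops → 0.0114286 ms.
Propagation delays (d/s per hop): 120, 10.7317 ms; sum = 130.732 ms.
End-to-end = 131 ms.

131 ms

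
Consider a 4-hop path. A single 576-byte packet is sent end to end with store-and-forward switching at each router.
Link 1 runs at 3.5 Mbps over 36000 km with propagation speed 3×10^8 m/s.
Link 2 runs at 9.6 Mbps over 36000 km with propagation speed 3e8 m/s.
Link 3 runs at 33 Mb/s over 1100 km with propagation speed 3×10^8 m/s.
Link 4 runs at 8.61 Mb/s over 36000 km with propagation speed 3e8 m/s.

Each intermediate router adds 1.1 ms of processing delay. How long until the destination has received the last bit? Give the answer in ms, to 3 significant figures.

L = 576 × 8 = 4608 bits.
Transmission delays (L/R per hop): 1.31657, 0.48, 0.139636, 0.535192 ms; sum = 2.4714 ms.
Propagation delays (d/s per hop): 120, 120, 3.66667, 120 ms; sum = 363.667 ms.
Processing at 3 router(s): 3 × 1.1 ms = 3.3 ms.
End-to-end = 369 ms.

369 ms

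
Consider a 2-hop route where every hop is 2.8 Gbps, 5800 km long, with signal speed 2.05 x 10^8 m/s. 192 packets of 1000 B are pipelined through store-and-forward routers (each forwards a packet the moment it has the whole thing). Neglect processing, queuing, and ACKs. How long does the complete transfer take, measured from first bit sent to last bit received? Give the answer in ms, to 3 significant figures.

Per-hop transmission t_tx = L/R = 8000/2800000000 = 0.00285714 ms.
Per-hop propagation t_prop = 5800000/2.05e+08 = 28.2927 ms.
Pipeline fill: first packet needs 2·t_tx to clear all hops; remaining 191 packets each add one t_tx.
Total = (2+192-1)·t_tx + 2·t_prop = 193·0.00285714 + 2·28.2927 = 57.1 ms.

57.1 ms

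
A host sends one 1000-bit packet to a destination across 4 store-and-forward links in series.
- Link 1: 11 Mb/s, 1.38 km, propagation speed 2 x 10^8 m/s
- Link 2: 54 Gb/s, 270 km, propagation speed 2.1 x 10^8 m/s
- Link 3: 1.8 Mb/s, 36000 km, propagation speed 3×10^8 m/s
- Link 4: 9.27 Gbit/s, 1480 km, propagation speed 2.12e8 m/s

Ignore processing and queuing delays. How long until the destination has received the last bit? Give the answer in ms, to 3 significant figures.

Transmission delays (L/R per hop): 0.0909091, 1.85185e-05, 0.555556, 0.000107875 ms; sum = 0.646591 ms.
Propagation delays (d/s per hop): 0.0069, 1.28571, 120, 6.98113 ms; sum = 128.274 ms.
End-to-end = 129 ms.

129 ms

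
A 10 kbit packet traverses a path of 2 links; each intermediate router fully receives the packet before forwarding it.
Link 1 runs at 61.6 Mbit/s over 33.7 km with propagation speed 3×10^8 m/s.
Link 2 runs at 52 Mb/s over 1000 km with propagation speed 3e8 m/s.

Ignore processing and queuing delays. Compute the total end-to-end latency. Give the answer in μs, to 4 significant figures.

L = 10000 bits.
Transmission delays (L/R per hop): 162.338, 192.308 μs; sum = 354.645 μs.
Propagation delays (d/s per hop): 112.333, 3333.33 μs; sum = 3445.67 μs.
End-to-end = 3800 μs.

3800 μs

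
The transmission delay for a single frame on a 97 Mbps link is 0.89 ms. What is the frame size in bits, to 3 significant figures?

L = R × t_tx = 97000000 b/s × 0.00089 s = 86330 bits.

86300 bits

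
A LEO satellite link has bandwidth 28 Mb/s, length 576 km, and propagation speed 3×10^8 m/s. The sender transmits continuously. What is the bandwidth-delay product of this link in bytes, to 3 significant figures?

Propagation delay = 576000 / 300000000 = 0.00192 s.
BDP = R × t_prop = 28000000 × 0.00192 = 53760 bits.
In bytes: 53760/8 = 6720 bytes.

6720 bytes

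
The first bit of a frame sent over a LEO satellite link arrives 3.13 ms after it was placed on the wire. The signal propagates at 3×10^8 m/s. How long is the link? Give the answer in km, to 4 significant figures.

d = s × t_prop = 300000000 × 0.00313 = 939.0 km.

939.0 km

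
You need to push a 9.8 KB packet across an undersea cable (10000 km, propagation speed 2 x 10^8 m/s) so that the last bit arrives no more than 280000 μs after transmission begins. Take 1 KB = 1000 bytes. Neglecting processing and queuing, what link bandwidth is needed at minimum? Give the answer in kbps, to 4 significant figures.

340.9 kbps

L = 78400 bits.
Propagation delay = 10000000 / 200000000 = 50000 μs.
Transmission budget = 280000 − 50000 = 230000 μs.
R ≥ L / t_tx = 78400 bits / 0.23 s = 340.9 kbps.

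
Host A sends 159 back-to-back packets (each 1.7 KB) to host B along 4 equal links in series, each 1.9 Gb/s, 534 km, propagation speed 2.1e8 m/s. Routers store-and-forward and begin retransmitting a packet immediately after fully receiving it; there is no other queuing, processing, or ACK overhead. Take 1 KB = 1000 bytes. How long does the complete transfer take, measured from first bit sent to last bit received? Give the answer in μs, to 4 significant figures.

Per-hop transmission t_tx = L/R = 13600/1900000000 = 7.15789 μs.
Per-hop propagation t_prop = 534000/210000000 = 2542.86 μs.
Pipeline fill: first packet needs 4·t_tx to clear all hops; remaining 158 packets each add one t_tx.
Total = (4+159-1)·t_tx + 4·t_prop = 162·7.15789 + 4·2542.86 = 11330 μs.

11330 μs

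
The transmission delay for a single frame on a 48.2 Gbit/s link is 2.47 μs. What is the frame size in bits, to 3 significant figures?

119000 bits

L = R × t_tx = 48200000000 b/s × 2.47e-06 s = 119054 bits.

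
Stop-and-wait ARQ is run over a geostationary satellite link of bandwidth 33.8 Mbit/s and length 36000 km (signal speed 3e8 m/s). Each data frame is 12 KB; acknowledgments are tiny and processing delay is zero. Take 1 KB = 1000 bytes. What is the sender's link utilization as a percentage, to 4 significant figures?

t_tx = L/R = 96000/33800000 = 0.00284024 s.
t_prop = 36000000/300000000 = 0.12 s; RTT = 0.24 s.
Cycle = t_tx + RTT = 0.24284 s.
Utilization = t_tx / cycle = 0.00284024/0.24284 = 1.170 %.

1.170 %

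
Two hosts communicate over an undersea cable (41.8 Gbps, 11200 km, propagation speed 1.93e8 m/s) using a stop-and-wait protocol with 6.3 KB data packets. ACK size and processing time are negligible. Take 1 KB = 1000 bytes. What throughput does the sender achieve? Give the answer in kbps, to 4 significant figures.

t_tx = L/R = 50400/41800000000 = 1.20574e-06 s.
t_prop = 11200000/193000000 = 0.0580311 s; RTT = 0.116062 s.
Cycle = t_tx + RTT = 0.116063 s.
Throughput = L / cycle = 50400 / 0.116063 = 434.2 kbps.

434.2 kbps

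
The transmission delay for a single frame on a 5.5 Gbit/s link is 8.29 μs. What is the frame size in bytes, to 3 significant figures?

5700 bytes

L = R × t_tx = 5500000000 b/s × 8.29e-06 s = 45595 bits.
In bytes: 45595 / 8 = 5700 bytes.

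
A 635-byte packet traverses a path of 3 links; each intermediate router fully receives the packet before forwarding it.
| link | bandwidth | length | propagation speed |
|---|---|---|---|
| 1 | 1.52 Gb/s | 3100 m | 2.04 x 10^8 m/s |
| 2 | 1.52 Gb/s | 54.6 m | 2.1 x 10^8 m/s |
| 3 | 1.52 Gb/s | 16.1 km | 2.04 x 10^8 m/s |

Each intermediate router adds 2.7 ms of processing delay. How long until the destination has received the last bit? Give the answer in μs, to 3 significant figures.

5500 μs

L = 635 × 8 = 5080 bits.
Transmission delay per hop = L/R = 5080/1520000000 = 3.34211 μs; 3 hops → 10.0263 μs.
Propagation delays (d/s per hop): 15.1961, 0.26, 78.9216 μs; sum = 94.3776 μs.
Processing at 2 router(s): 2 × 2.7 ms = 5400 μs.
End-to-end = 5500 μs.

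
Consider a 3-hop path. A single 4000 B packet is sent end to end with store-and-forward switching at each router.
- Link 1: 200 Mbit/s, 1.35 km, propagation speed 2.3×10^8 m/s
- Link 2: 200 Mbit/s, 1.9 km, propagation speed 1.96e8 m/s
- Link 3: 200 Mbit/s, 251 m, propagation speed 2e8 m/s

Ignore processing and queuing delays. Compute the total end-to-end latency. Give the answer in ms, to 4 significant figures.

L = 4000 × 8 = 32000 bits.
Transmission delay per hop = L/R = 32000/200000000 = 0.16 ms; 3 hops → 0.48 ms.
Propagation delays (d/s per hop): 0.00586957, 0.00969388, 0.001255 ms; sum = 0.0168184 ms.
End-to-end = 0.4968 ms.

0.4968 ms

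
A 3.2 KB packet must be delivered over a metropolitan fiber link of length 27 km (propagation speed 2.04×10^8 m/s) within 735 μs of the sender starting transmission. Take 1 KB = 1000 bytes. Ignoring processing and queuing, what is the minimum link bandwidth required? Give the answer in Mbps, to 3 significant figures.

L = 25600 bits.
Propagation delay = 27000 / 204000000 = 132.353 μs.
Transmission budget = 735 − 132.353 = 602.647 μs.
R ≥ L / t_tx = 25600 bits / 0.000602647 s = 42.5 Mbps.

42.5 Mbps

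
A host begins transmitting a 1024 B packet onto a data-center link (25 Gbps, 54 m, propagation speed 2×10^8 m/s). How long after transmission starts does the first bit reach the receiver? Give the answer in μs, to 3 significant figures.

0.270 μs

First bit experiences only propagation delay: d/s = 54/200000000 = 0.270 μs.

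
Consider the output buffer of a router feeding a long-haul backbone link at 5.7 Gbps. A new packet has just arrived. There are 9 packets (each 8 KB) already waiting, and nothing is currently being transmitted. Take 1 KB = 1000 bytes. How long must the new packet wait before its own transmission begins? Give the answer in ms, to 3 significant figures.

0.101 ms

Each queued packet: L/R = 64000/5700000000 = 0.0112281 ms.
9 queued → 0.101053 ms.
Queuing delay = 0.101 ms.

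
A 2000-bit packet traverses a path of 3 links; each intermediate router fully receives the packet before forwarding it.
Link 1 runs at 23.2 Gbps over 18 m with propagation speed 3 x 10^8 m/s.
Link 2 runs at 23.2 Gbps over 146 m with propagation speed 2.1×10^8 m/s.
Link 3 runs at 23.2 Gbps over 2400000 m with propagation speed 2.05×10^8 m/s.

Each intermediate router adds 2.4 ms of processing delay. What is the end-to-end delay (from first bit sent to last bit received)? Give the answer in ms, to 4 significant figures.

Transmission delay per hop = L/R = 2000/23200000000 = 8.62069e-05 ms; 3 hops → 0.000258621 ms.
Propagation delays (d/s per hop): 6e-05, 0.000695238, 11.7073 ms; sum = 11.7081 ms.
Processing at 2 router(s): 2 × 2.4 ms = 4.8 ms.
End-to-end = 16.51 ms.

16.51 ms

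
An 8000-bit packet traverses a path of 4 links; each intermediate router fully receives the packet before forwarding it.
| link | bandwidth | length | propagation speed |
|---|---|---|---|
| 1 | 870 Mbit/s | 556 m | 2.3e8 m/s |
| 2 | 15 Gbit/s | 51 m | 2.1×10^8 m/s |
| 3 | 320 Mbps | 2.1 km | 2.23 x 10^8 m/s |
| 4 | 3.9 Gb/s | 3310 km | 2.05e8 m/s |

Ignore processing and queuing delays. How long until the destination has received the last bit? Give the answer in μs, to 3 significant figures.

16200 μs

Transmission delays (L/R per hop): 9.1954, 0.533333, 25, 2.05128 μs; sum = 36.78 μs.
Propagation delays (d/s per hop): 2.41739, 0.242857, 9.41704, 16146.3 μs; sum = 16158.4 μs.
End-to-end = 16200 μs.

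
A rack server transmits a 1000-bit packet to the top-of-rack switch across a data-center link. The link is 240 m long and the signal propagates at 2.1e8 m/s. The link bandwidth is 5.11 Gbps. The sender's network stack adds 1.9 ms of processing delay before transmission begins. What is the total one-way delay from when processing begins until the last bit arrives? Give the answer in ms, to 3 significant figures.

Transmission delay = L/R = 1000 / 5110000000 = 0.000195695 ms.
Propagation delay = d/s = 240 m / 210000000 m/s = 0.00114286 ms.
Plus processing delay 1.9 ms = 1.9 ms.
Total = 1.90 ms.

1.90 ms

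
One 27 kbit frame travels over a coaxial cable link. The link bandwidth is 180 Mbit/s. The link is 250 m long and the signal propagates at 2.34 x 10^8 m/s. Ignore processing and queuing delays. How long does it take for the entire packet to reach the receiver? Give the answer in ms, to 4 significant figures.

0.1511 ms

L = 27000 bits.
Transmission delay = L/R = 27000 / 180000000 = 0.15 ms.
Propagation delay = d/s = 250 m / 234000000 m/s = 0.00106838 ms.
Total = 0.1511 ms.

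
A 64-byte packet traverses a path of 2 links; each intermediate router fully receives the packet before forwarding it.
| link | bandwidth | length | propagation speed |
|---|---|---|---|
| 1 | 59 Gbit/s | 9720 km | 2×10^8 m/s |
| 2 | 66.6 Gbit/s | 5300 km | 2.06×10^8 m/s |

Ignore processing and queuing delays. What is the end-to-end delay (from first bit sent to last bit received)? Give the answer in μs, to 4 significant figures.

74330 μs

L = 64 × 8 = 512 bits.
Transmission delays (L/R per hop): 0.00867797, 0.00768769 μs; sum = 0.0163657 μs.
Propagation delays (d/s per hop): 48600, 25728.2 μs; sum = 74328.2 μs.
End-to-end = 74330 μs.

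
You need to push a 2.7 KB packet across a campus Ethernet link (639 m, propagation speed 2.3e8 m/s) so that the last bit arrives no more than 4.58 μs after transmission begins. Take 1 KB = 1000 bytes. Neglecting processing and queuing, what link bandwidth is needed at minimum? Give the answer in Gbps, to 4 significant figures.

L = 21600 bits.
Propagation delay = 639 / 2.3e+08 = 2.77826 μs.
Transmission budget = 4.58 − 2.77826 = 1.80174 μs.
R ≥ L / t_tx = 21600 bits / 1.80174e-06 s = 11.99 Gbps.

11.99 Gbps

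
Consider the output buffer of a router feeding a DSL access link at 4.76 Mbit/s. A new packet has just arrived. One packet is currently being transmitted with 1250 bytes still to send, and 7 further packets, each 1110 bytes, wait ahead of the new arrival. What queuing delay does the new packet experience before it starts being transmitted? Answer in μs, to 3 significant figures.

Each queued packet: L/R = 8880/4760000 = 1865.55 μs.
7 queued → 13058.8 μs.
Plus remaining 10000 bits of current packet: 2100.84 μs.
Queuing delay = 15200 μs.

15200 μs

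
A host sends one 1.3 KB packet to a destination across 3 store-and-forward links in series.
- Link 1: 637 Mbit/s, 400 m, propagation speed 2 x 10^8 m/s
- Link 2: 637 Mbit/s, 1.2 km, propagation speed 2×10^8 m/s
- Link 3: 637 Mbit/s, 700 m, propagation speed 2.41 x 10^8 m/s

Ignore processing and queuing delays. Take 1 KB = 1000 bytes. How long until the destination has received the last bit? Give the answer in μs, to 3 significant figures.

59.9 μs

L = 10400 bits.
Transmission delay per hop = L/R = 10400/637000000 = 16.3265 μs; 3 hops → 48.9796 μs.
Propagation delays (d/s per hop): 2, 6, 2.90456 μs; sum = 10.9046 μs.
End-to-end = 59.9 μs.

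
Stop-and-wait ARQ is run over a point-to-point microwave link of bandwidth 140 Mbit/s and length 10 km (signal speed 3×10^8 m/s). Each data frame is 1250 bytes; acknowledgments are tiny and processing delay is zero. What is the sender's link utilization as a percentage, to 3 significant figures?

t_tx = L/R = 10000/140000000 = 7.14286e-05 s.
t_prop = 10000/300000000 = 3.33333e-05 s; RTT = 6.66667e-05 s.
Cycle = t_tx + RTT = 0.000138095 s.
Utilization = t_tx / cycle = 7.14286e-05/0.000138095 = 51.7 %.

51.7 %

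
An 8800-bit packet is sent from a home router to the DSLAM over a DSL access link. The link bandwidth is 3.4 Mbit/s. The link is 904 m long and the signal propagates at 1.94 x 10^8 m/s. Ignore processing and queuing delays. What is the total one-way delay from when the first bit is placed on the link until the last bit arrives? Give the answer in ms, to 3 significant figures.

Transmission delay = L/R = 8800 / 3400000 = 2.58824 ms.
Propagation delay = d/s = 904 m / 194000000 m/s = 0.00465979 ms.
Total = 2.59 ms.

2.59 ms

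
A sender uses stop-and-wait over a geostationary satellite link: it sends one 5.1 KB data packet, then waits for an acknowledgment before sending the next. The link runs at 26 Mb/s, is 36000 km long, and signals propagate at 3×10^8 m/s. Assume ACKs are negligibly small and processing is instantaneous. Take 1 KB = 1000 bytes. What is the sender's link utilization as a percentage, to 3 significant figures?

t_tx = L/R = 40800/26000000 = 0.00156923 s.
t_prop = 36000000/300000000 = 0.12 s; RTT = 0.24 s.
Cycle = t_tx + RTT = 0.241569 s.
Utilization = t_tx / cycle = 0.00156923/0.241569 = 0.650 %.

0.650 %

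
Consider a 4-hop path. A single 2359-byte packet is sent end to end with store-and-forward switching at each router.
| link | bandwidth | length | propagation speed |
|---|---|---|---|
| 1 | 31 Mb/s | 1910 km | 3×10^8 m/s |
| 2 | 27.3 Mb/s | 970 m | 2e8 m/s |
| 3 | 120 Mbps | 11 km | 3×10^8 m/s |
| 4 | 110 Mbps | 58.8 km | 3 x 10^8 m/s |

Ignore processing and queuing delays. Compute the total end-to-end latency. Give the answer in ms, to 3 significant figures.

L = 2359 × 8 = 18872 bits.
Transmission delays (L/R per hop): 0.608774, 0.691282, 0.157267, 0.171564 ms; sum = 1.62889 ms.
Propagation delays (d/s per hop): 6.36667, 0.00485, 0.0366667, 0.196 ms; sum = 6.60418 ms.
End-to-end = 8.23 ms.

8.23 ms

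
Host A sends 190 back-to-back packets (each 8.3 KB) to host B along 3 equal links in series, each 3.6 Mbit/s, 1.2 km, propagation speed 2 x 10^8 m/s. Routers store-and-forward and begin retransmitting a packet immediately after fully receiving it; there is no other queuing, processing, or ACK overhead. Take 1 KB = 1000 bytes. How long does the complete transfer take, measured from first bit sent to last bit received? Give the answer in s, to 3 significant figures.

Per-hop transmission t_tx = L/R = 66400/3600000 = 0.0184444 s.
Per-hop propagation t_prop = 1200/200000000 = 6e-06 s.
Pipeline fill: first packet needs 3·t_tx to clear all hops; remaining 189 packets each add one t_tx.
Total = (3+190-1)·t_tx + 3·t_prop = 192·0.0184444 + 3·6e-06 = 3.54 s.

3.54 s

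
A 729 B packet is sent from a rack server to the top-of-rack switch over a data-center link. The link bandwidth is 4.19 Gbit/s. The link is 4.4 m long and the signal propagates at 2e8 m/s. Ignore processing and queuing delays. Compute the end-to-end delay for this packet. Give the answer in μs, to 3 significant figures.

1.41 μs

L = 729 × 8 = 5832 bits.
Transmission delay = L/R = 5832 / 4.19e+09 = 1.39189 μs.
Propagation delay = d/s = 4.4 m / 200000000 m/s = 0.022 μs.
Total = 1.41 μs.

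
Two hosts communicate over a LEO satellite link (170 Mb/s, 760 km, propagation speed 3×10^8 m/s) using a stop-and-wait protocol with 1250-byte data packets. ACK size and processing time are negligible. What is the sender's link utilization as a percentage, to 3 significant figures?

1.15 %

t_tx = L/R = 10000/170000000 = 5.88235e-05 s.
t_prop = 760000/300000000 = 0.00253333 s; RTT = 0.00506667 s.
Cycle = t_tx + RTT = 0.00512549 s.
Utilization = t_tx / cycle = 5.88235e-05/0.00512549 = 1.15 %.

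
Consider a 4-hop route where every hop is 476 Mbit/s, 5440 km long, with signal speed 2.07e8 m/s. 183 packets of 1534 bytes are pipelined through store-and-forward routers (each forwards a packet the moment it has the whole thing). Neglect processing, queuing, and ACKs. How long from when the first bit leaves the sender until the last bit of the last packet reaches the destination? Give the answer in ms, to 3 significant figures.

Per-hop transmission t_tx = L/R = 12272/476000000 = 0.0257815 ms.
Per-hop propagation t_prop = 5440000/2.07e+08 = 26.2802 ms.
Pipeline fill: first packet needs 4·t_tx to clear all hops; remaining 182 packets each add one t_tx.
Total = (4+183-1)·t_tx + 4·t_prop = 186·0.0257815 + 4·26.2802 = 110 ms.

110 ms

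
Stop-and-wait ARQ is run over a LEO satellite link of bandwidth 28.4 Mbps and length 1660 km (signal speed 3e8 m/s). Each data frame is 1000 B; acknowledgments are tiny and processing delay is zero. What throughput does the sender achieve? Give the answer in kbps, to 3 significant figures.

t_tx = L/R = 8000/28400000 = 0.00028169 s.
t_prop = 1660000/300000000 = 0.00553333 s; RTT = 0.0110667 s.
Cycle = t_tx + RTT = 0.0113484 s.
Throughput = L / cycle = 8000 / 0.0113484 = 705 kbps.

705 kbps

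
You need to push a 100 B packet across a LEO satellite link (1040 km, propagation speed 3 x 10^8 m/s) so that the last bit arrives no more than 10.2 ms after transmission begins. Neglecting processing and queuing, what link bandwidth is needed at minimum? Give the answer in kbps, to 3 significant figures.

L = 800 bits.
Propagation delay = 1040000 / 300000000 = 3.46667 ms.
Transmission budget = 10.2 − 3.46667 = 6.73333 ms.
R ≥ L / t_tx = 800 bits / 0.00673333 s = 119 kbps.

119 kbps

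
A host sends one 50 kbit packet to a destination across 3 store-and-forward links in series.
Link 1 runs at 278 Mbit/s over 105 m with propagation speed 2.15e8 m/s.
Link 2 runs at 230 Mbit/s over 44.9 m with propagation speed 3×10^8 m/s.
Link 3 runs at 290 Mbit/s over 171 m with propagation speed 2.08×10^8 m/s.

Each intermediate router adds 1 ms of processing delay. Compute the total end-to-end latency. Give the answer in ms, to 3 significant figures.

L = 50000 bits.
Transmission delays (L/R per hop): 0.179856, 0.217391, 0.172414 ms; sum = 0.569661 ms.
Propagation delays (d/s per hop): 0.000488372, 0.000149667, 0.000822115 ms; sum = 0.00146015 ms.
Processing at 2 router(s): 2 × 1 ms = 2 ms.
End-to-end = 2.57 ms.

2.57 ms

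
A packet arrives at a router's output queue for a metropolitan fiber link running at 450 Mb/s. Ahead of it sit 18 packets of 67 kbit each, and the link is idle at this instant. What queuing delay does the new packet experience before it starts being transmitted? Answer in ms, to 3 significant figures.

Each queued packet: L/R = 67000/450000000 = 0.148889 ms.
18 queued → 2.68 ms.
Queuing delay = 2.68 ms.

2.68 ms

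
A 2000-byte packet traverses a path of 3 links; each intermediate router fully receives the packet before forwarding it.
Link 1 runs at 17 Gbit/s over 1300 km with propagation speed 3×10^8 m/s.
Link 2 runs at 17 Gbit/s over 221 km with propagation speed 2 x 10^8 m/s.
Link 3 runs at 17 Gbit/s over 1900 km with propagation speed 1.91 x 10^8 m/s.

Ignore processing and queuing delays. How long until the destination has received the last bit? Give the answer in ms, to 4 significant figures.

15.39 ms

L = 2000 × 8 = 16000 bits.
Transmission delay per hop = L/R = 16000/17000000000 = 0.000941176 ms; 3 hops → 0.00282353 ms.
Propagation delays (d/s per hop): 4.33333, 1.105, 9.94764 ms; sum = 15.386 ms.
End-to-end = 15.39 ms.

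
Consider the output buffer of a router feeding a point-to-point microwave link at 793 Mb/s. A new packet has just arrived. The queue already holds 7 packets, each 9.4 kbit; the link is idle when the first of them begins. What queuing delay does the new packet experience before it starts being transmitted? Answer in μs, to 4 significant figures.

Each queued packet: L/R = 9400/793000000 = 11.8537 μs.
7 queued → 82.976 μs.
Queuing delay = 82.98 μs.

82.98 μs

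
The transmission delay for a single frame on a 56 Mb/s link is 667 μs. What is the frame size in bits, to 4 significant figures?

37350 bits

L = R × t_tx = 56000000 b/s × 0.000667 s = 37352 bits.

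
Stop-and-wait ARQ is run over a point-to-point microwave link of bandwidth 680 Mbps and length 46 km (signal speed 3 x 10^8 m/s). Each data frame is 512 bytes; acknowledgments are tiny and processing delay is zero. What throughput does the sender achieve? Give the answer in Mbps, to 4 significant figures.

13.10 Mbps

t_tx = L/R = 4096/680000000 = 6.02353e-06 s.
t_prop = 46000/300000000 = 0.000153333 s; RTT = 0.000306667 s.
Cycle = t_tx + RTT = 0.00031269 s.
Throughput = L / cycle = 4096 / 0.00031269 = 13.10 Mbps.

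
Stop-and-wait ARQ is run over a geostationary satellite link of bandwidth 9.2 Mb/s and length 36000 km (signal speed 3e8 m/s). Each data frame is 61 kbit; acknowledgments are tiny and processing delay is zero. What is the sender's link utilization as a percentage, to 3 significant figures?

2.69 %

t_tx = L/R = 61000/9200000 = 0.00663043 s.
t_prop = 36000000/300000000 = 0.12 s; RTT = 0.24 s.
Cycle = t_tx + RTT = 0.24663 s.
Utilization = t_tx / cycle = 0.00663043/0.24663 = 2.69 %.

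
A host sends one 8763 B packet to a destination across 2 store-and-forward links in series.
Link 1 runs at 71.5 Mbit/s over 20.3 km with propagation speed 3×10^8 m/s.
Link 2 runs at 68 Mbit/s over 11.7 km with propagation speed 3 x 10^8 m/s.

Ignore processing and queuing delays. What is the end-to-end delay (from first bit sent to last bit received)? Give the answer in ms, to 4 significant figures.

2.118 ms

L = 8763 × 8 = 70104 bits.
Transmission delays (L/R per hop): 0.980476, 1.03094 ms; sum = 2.01142 ms.
Propagation delays (d/s per hop): 0.0676667, 0.039 ms; sum = 0.106667 ms.
End-to-end = 2.118 ms.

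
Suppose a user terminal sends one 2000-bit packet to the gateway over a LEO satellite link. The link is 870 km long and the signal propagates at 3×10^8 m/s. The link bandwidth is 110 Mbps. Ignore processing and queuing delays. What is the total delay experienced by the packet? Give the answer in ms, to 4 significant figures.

Transmission delay = L/R = 2000 / 110000000 = 0.0181818 ms.
Propagation delay = d/s = 870000 m / 300000000 m/s = 2.9 ms.
Total = 2.918 ms.

2.918 ms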